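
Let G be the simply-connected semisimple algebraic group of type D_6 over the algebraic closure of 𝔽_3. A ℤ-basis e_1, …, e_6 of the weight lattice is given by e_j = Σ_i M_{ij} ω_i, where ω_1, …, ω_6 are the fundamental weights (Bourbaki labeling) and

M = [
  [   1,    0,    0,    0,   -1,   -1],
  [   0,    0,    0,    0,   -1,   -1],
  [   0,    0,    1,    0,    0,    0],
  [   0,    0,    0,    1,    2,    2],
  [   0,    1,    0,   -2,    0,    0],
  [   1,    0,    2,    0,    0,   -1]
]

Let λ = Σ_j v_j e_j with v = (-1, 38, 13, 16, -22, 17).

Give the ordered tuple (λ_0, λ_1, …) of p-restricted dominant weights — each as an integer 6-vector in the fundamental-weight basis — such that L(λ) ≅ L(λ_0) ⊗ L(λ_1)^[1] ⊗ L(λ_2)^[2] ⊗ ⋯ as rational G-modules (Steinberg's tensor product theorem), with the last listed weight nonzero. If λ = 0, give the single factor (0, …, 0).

((1, 2, 1, 0, 0, 2), (1, 1, 1, 2, 2, 2), (0, 0, 1, 0, 0, 0))

Converting to the ω-basis (c_i = row i of M dotted with v = (-1, 38, 13, 16, -22, 17)):
  c_1 = (1)·(-1) + (0)·(38) + (0)·(13) + (0)·(16) + (-1)·(-22) + (-1)·(17) = 4
  c_2 = (0)·(-1) + (0)·(38) + (0)·(13) + (0)·(16) + (-1)·(-22) + (-1)·(17) = 5
  c_3 = (0)·(-1) + (0)·(38) + (1)·(13) + (0)·(16) + (0)·(-22) + (0)·(17) = 13
  c_4 = (0)·(-1) + (0)·(38) + (0)·(13) + (1)·(16) + (2)·(-22) + (2)·(17) = 6
  c_5 = (0)·(-1) + (1)·(38) + (0)·(13) + (-2)·(16) + (0)·(-22) + (0)·(17) = 6
  c_6 = (1)·(-1) + (0)·(38) + (2)·(13) + (0)·(16) + (0)·(-22) + (-1)·(17) = 8
Expand coordinatewise in base 3:
  c_1 = 4 = 1·3^0 + 1·3^1
  c_2 = 5 = 2·3^0 + 1·3^1
  c_3 = 13 = 1·3^0 + 1·3^1 + 1·3^2
  c_4 = 6 = 0·3^0 + 2·3^1
  c_5 = 6 = 0·3^0 + 2·3^1
  c_6 = 8 = 2·3^0 + 2·3^1
p-restricted factor λ_0 = (1, 2, 1, 0, 0, 2)
p-restricted factor λ_1 = (1, 1, 1, 2, 2, 2)
p-restricted factor λ_2 = (0, 0, 1, 0, 0, 0)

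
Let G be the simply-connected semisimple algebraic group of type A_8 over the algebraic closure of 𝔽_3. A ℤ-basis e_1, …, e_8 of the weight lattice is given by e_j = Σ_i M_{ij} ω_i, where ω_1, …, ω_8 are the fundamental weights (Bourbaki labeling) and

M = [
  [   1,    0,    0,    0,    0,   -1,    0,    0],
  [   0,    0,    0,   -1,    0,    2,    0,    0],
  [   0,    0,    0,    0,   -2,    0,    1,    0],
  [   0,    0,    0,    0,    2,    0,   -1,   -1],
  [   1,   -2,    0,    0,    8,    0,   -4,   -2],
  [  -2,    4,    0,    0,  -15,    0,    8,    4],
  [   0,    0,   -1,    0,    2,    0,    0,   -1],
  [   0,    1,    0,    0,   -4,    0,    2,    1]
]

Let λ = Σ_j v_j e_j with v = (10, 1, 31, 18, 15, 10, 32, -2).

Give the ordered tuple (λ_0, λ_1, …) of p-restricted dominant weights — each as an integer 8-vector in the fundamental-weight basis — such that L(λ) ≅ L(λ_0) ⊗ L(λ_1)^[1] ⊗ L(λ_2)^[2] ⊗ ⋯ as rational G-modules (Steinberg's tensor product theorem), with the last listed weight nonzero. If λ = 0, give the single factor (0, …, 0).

Change of basis e → ω: c = M·v where v = (10, 1, 31, 18, 15, 10, 32, -2):
  c_1 = 1·10 + 0·1 + 0·31 + 0·18 + 0·15 + (-1)·(10) + 0·32 + (0)·(-2) = 0
  c_2 = 0·10 + 0·1 + 0·31 + (-1)·(18) + 0·15 + 2·10 + 0·32 + (0)·(-2) = 2
  c_3 = 0·10 + 0·1 + 0·31 + 0·18 + (-2)·(15) + 0·10 + 1·32 + (0)·(-2) = 2
  c_4 = 0·10 + 0·1 + 0·31 + 0·18 + 2·15 + 0·10 + (-1)·(32) + (-1)·(-2) = 0
  c_5 = 1·10 + (-2)·(1) + 0·31 + 0·18 + 8·15 + 0·10 + (-4)·(32) + (-2)·(-2) = 4
  c_6 = (-2)·(10) + 4·1 + 0·31 + 0·18 + (-15)·(15) + 0·10 + 8·32 + (4)·(-2) = 7
  c_7 = 0·10 + 0·1 + (-1)·(31) + 0·18 + 2·15 + 0·10 + 0·32 + (-1)·(-2) = 1
  c_8 = 0·10 + 1·1 + 0·31 + 0·18 + (-4)·(15) + 0·10 + 2·32 + (1)·(-2) = 3
Expand coordinatewise in base 3:
  c_1 = 0
  c_2 = 2 = 2·3^0
  c_3 = 2 = 2·3^0
  c_4 = 0
  c_5 = 4 = 1·3^0 + 1·3^1
  c_6 = 7 = 1·3^0 + 2·3^1
  c_7 = 1 = 1·3^0
  c_8 = 3 = 0·3^0 + 1·3^1
p-restricted factor λ_0 = (0, 2, 2, 0, 1, 1, 1, 0)
p-restricted factor λ_1 = (0, 0, 0, 0, 1, 2, 0, 1)

((0, 2, 2, 0, 1, 1, 1, 0), (0, 0, 0, 0, 1, 2, 0, 1))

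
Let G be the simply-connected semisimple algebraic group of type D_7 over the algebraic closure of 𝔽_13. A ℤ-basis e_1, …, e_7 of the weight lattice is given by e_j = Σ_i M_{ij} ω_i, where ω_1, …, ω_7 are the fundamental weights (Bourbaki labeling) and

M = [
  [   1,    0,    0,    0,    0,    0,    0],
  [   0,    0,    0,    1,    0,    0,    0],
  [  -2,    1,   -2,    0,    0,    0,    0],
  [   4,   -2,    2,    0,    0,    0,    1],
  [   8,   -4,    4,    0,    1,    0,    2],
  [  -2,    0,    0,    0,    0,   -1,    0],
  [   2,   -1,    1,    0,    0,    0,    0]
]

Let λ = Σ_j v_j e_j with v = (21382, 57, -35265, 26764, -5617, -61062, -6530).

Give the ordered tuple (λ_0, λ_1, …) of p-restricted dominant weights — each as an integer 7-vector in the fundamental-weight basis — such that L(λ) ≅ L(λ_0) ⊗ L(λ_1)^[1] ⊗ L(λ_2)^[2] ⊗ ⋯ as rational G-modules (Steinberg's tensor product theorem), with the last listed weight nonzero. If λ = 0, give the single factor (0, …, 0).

((10, 10, 3, 8, 2, 7, 6), (6, 4, 8, 5, 8, 3, 0), (9, 2, 8, 10, 0, 4, 5), (9, 12, 12, 3, 5, 8, 3))

Change of basis e → ω: c = M·v where v = (21382, 57, -35265, 26764, -5617, -61062, -6530):
  c_1 = 1*21382 + 0*57 + 0*-35265 + 0*26764 + 0*-5617 + 0*-61062 + 0*-6530 = 21382
  c_2 = 0*21382 + 0*57 + 0*-35265 + 1*26764 + 0*-5617 + 0*-61062 + 0*-6530 = 26764
  c_3 = -2*21382 + 1*57 + -2*-35265 + 0*26764 + 0*-5617 + 0*-61062 + 0*-6530 = 27823
  c_4 = 4*21382 + -2*57 + 2*-35265 + 0*26764 + 0*-5617 + 0*-61062 + 1*-6530 = 8354
  c_5 = 8*21382 + -4*57 + 4*-35265 + 0*26764 + 1*-5617 + 0*-61062 + 2*-6530 = 11091
  c_6 = -2*21382 + 0*57 + 0*-35265 + 0*26764 + 0*-5617 + -1*-61062 + 0*-6530 = 18298
  c_7 = 2*21382 + -1*57 + 1*-35265 + 0*26764 + 0*-5617 + 0*-61062 + 0*-6530 = 7442
Expand coordinatewise in base 13:
  c_1 = 21382 = 10·13^0 + 6·13^1 + 9·13^2 + 9·13^3
  c_2 = 26764 = 10·13^0 + 4·13^1 + 2·13^2 + 12·13^3
  c_3 = 27823 = 3·13^0 + 8·13^1 + 8·13^2 + 12·13^3
  c_4 = 8354 = 8·13^0 + 5·13^1 + 10·13^2 + 3·13^3
  c_5 = 11091 = 2·13^0 + 8·13^1 + 0·13^2 + 5·13^3
  c_6 = 18298 = 7·13^0 + 3·13^1 + 4·13^2 + 8·13^3
  c_7 = 7442 = 6·13^0 + 0·13^1 + 5·13^2 + 3·13^3
λ_0 = (10, 10, 3, 8, 2, 7, 6)
λ_1 = (6, 4, 8, 5, 8, 3, 0)
λ_2 = (9, 2, 8, 10, 0, 4, 5)
λ_3 = (9, 12, 12, 3, 5, 8, 3)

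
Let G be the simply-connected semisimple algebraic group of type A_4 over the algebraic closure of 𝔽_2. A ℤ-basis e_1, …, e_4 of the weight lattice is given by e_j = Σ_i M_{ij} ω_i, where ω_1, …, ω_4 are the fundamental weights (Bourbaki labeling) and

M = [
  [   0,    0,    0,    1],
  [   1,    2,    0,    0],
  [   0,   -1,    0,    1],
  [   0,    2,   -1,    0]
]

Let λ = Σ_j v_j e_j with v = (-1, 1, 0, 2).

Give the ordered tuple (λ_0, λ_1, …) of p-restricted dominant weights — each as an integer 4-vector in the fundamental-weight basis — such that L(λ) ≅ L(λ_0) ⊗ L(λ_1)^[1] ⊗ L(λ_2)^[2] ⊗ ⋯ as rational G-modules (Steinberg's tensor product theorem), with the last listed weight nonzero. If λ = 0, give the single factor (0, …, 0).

Converting to the ω-basis (c_i = row i of M dotted with v = (-1, 1, 0, 2)):
  c_1 = 0*-1 + 0*1 + 0*0 + 1*2 = 2
  c_2 = 1*-1 + 2*1 + 0*0 + 0*2 = 1
  c_3 = 0*-1 + -1*1 + 0*0 + 1*2 = 1
  c_4 = 0*-1 + 2*1 + -1*0 + 0*2 = 2
Expand coordinatewise in base 2:
  c_1 = 2 = 0·2^0 + 1·2^1
  c_2 = 1 = 1·2^0
  c_3 = 1 = 1·2^0
  c_4 = 2 = 0·2^0 + 1·2^1
Factor λ_0 = (0, 1, 1, 0)
Factor λ_1 = (1, 0, 0, 1)

((0, 1, 1, 0), (1, 0, 0, 1))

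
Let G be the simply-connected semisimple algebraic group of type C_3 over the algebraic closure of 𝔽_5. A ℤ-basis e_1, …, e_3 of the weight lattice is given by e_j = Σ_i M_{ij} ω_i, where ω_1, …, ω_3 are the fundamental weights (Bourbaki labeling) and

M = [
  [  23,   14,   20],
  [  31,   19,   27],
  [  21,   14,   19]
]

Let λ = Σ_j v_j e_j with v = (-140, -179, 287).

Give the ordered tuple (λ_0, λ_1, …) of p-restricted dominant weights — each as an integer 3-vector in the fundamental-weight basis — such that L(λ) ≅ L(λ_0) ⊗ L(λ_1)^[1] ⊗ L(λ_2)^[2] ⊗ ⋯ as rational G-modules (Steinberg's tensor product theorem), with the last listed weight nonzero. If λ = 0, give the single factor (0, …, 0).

In the fundamental-weight basis, λ has coordinates c = M·v (v = (-140, -179, 287)):
  c_1 = 23*-140 + 14*-179 + 20*287 = 14
  c_2 = 31*-140 + 19*-179 + 27*287 = 8
  c_3 = 21*-140 + 14*-179 + 19*287 = 7
p = 5; digits c_i = Σ_j d_{ij}·5^j, 0 ≤ d_{ij} < 5:
  c_1 = 14 = 4·5^0 + 2·5^1
  c_2 = 8 = 3·5^0 + 1·5^1
  c_3 = 7 = 2·5^0 + 1·5^1
p-restricted factor λ_0 = (4, 3, 2)
p-restricted factor λ_1 = (2, 1, 1)

((4, 3, 2), (2, 1, 1))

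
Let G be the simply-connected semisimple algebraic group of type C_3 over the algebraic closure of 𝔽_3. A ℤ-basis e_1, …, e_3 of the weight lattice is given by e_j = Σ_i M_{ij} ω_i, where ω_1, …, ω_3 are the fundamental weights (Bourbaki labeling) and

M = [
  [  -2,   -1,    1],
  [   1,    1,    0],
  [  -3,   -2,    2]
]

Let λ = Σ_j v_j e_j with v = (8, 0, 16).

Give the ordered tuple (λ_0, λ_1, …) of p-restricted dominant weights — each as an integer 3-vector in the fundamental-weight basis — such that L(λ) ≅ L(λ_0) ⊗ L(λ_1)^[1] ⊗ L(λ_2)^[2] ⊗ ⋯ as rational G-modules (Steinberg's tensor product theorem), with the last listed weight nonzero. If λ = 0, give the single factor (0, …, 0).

Compute c_i = Σ_j M_{ij} v_j with v = (8, 0, 16):
  c_1 = (-2)·(8) + (-1)·(0) + (1)·(16) = 0
  c_2 = (1)·(8) + (1)·(0) + (0)·(16) = 8
  c_3 = (-3)·(8) + (-2)·(0) + (2)·(16) = 8
p = 3; digits c_i = Σ_j d_{ij}·3^j, 0 ≤ d_{ij} < 3:
  c_1 = 0
  c_2 = 8 = 2·3^0 + 2·3^1
  c_3 = 8 = 2·3^0 + 2·3^1
λ_0 = (0, 2, 2)
λ_1 = (0, 2, 2)

((0, 2, 2), (0, 2, 2))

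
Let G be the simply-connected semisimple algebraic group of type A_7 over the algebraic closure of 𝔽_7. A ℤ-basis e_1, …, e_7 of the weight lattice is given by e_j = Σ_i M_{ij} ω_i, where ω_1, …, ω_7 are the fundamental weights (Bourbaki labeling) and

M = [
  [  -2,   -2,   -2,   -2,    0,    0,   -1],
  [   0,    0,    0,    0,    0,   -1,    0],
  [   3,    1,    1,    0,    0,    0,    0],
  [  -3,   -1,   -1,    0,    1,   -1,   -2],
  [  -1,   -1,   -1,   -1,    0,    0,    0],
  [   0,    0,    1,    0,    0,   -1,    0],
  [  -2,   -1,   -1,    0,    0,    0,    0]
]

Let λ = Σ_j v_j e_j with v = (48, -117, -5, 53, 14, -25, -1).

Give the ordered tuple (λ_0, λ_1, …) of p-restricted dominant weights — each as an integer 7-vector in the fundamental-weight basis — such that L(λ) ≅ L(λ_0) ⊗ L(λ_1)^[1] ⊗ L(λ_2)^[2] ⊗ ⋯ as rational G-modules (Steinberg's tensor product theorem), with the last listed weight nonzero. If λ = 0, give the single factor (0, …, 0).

ω-coordinates c = M·v, v = (48, -117, -5, 53, 14, -25, -1):
  c_1 = -2*48 + -2*-117 + -2*-5 + -2*53 + 0*14 + 0*-25 + -1*-1 = 43
  c_2 = 0*48 + 0*-117 + 0*-5 + 0*53 + 0*14 + -1*-25 + 0*-1 = 25
  c_3 = 3*48 + 1*-117 + 1*-5 + 0*53 + 0*14 + 0*-25 + 0*-1 = 22
  c_4 = -3*48 + -1*-117 + -1*-5 + 0*53 + 1*14 + -1*-25 + -2*-1 = 19
  c_5 = -1*48 + -1*-117 + -1*-5 + -1*53 + 0*14 + 0*-25 + 0*-1 = 21
  c_6 = 0*48 + 0*-117 + 1*-5 + 0*53 + 0*14 + -1*-25 + 0*-1 = 20
  c_7 = -2*48 + -1*-117 + -1*-5 + 0*53 + 0*14 + 0*-25 + 0*-1 = 26
Writing each c_i in base p = 7:
  c_1 = 43 = 1·7^0 + 6·7^1
  c_2 = 25 = 4·7^0 + 3·7^1
  c_3 = 22 = 1·7^0 + 3·7^1
  c_4 = 19 = 5·7^0 + 2·7^1
  c_5 = 21 = 0·7^0 + 3·7^1
  c_6 = 20 = 6·7^0 + 2·7^1
  c_7 = 26 = 5·7^0 + 3·7^1
λ_0 = (1, 4, 1, 5, 0, 6, 5)
λ_1 = (6, 3, 3, 2, 3, 2, 3)

((1, 4, 1, 5, 0, 6, 5), (6, 3, 3, 2, 3, 2, 3))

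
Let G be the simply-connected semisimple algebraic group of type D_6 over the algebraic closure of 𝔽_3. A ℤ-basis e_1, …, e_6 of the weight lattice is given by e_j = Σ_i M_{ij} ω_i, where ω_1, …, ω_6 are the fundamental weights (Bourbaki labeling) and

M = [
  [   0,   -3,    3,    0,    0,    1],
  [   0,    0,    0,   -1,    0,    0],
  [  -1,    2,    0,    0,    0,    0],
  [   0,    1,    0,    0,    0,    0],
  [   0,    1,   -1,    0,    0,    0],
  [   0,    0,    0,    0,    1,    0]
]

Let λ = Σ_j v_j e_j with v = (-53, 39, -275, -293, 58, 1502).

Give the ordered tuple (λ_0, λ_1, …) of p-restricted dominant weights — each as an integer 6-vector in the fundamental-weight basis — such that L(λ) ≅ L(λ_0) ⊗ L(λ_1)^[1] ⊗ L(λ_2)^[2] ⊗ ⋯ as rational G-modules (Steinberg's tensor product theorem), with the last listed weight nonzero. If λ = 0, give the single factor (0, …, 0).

((2, 2, 2, 0, 2, 1), (0, 1, 1, 1, 2, 1), (2, 2, 2, 1, 1, 0), (2, 1, 1, 1, 2, 2), (0, 0, 1, 0, 0, 0), (2, 1, 0, 0, 1, 0))

Compute c_i = Σ_j M_{ij} v_j with v = (-53, 39, -275, -293, 58, 1502):
  c_1 = (0)·(-53) + (-3)·(39) + (3)·(-275) + (0)·(-293) + 0·58 + 1·1502 = 560
  c_2 = (0)·(-53) + 0·39 + (0)·(-275) + (-1)·(-293) + 0·58 + 0·1502 = 293
  c_3 = (-1)·(-53) + 2·39 + (0)·(-275) + (0)·(-293) + 0·58 + 0·1502 = 131
  c_4 = (0)·(-53) + 1·39 + (0)·(-275) + (0)·(-293) + 0·58 + 0·1502 = 39
  c_5 = (0)·(-53) + 1·39 + (-1)·(-275) + (0)·(-293) + 0·58 + 0·1502 = 314
  c_6 = (0)·(-53) + 0·39 + (0)·(-275) + (0)·(-293) + 1·58 + 0·1502 = 58
Base-3 expansion of each c_i:
  c_1 = 560 = 2·3^0 + 0·3^1 + 2·3^2 + 2·3^3 + 0·3^4 + 2·3^5
  c_2 = 293 = 2·3^0 + 1·3^1 + 2·3^2 + 1·3^3 + 0·3^4 + 1·3^5
  c_3 = 131 = 2·3^0 + 1·3^1 + 2·3^2 + 1·3^3 + 1·3^4
  c_4 = 39 = 0·3^0 + 1·3^1 + 1·3^2 + 1·3^3
  c_5 = 314 = 2·3^0 + 2·3^1 + 1·3^2 + 2·3^3 + 0·3^4 + 1·3^5
  c_6 = 58 = 1·3^0 + 1·3^1 + 0·3^2 + 2·3^3
λ_0 = (2, 2, 2, 0, 2, 1)
λ_1 = (0, 1, 1, 1, 2, 1)
λ_2 = (2, 2, 2, 1, 1, 0)
λ_3 = (2, 1, 1, 1, 2, 2)
λ_4 = (0, 0, 1, 0, 0, 0)
λ_5 = (2, 1, 0, 0, 1, 0)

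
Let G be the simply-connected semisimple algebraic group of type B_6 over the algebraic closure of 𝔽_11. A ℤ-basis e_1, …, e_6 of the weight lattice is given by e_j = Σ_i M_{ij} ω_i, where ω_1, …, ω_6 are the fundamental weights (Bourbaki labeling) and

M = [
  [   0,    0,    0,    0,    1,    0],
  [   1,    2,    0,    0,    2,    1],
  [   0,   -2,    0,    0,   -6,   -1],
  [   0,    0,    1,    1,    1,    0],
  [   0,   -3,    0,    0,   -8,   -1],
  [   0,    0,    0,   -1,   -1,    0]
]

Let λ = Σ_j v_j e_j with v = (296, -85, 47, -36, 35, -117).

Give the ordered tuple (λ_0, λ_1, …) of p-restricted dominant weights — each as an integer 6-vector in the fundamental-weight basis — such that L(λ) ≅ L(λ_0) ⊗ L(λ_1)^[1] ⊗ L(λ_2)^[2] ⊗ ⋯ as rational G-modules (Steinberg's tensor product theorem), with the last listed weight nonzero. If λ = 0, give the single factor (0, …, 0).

In the fundamental-weight basis, λ has coordinates c = M·v (v = (296, -85, 47, -36, 35, -117)):
  c_1 = 0*296 + 0*-85 + 0*47 + 0*-36 + 1*35 + 0*-117 = 35
  c_2 = 1*296 + 2*-85 + 0*47 + 0*-36 + 2*35 + 1*-117 = 79
  c_3 = 0*296 + -2*-85 + 0*47 + 0*-36 + -6*35 + -1*-117 = 77
  c_4 = 0*296 + 0*-85 + 1*47 + 1*-36 + 1*35 + 0*-117 = 46
  c_5 = 0*296 + -3*-85 + 0*47 + 0*-36 + -8*35 + -1*-117 = 92
  c_6 = 0*296 + 0*-85 + 0*47 + -1*-36 + -1*35 + 0*-117 = 1
Expand coordinatewise in base 11:
  c_1 = 35 = 2·11^0 + 3·11^1
  c_2 = 79 = 2·11^0 + 7·11^1
  c_3 = 77 = 0·11^0 + 7·11^1
  c_4 = 46 = 2·11^0 + 4·11^1
  c_5 = 92 = 4·11^0 + 8·11^1
  c_6 = 1 = 1·11^0
λ_0 = (2, 2, 0, 2, 4, 1)
λ_1 = (3, 7, 7, 4, 8, 0)

((2, 2, 0, 2, 4, 1), (3, 7, 7, 4, 8, 0))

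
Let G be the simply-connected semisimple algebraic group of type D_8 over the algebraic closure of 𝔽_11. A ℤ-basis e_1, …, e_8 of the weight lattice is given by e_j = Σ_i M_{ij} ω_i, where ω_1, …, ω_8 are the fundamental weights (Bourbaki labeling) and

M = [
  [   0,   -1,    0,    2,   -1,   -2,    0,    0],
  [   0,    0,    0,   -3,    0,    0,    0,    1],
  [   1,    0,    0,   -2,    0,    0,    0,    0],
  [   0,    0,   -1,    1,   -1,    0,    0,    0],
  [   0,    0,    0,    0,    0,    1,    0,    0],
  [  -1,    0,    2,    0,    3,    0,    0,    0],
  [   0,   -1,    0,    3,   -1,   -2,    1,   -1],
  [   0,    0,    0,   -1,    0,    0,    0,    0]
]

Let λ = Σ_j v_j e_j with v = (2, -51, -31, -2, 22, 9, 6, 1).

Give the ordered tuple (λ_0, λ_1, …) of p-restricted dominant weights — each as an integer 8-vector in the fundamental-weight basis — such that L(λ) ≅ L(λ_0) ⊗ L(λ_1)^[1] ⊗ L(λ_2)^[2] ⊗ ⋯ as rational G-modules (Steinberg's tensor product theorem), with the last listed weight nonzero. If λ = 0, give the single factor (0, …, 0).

((7, 7, 6, 7, 9, 2, 10, 2),)

Converting to the ω-basis (c_i = row i of M dotted with v = (2, -51, -31, -2, 22, 9, 6, 1)):
  c_1 = 0*2 + -1*-51 + 0*-31 + 2*-2 + -1*22 + -2*9 + 0*6 + 0*1 = 7
  c_2 = 0*2 + 0*-51 + 0*-31 + -3*-2 + 0*22 + 0*9 + 0*6 + 1*1 = 7
  c_3 = 1*2 + 0*-51 + 0*-31 + -2*-2 + 0*22 + 0*9 + 0*6 + 0*1 = 6
  c_4 = 0*2 + 0*-51 + -1*-31 + 1*-2 + -1*22 + 0*9 + 0*6 + 0*1 = 7
  c_5 = 0*2 + 0*-51 + 0*-31 + 0*-2 + 0*22 + 1*9 + 0*6 + 0*1 = 9
  c_6 = -1*2 + 0*-51 + 2*-31 + 0*-2 + 3*22 + 0*9 + 0*6 + 0*1 = 2
  c_7 = 0*2 + -1*-51 + 0*-31 + 3*-2 + -1*22 + -2*9 + 1*6 + -1*1 = 10
  c_8 = 0*2 + 0*-51 + 0*-31 + -1*-2 + 0*22 + 0*9 + 0*6 + 0*1 = 2
Writing each c_i in base p = 11:
  c_1 = 7 = 7·11^0
  c_2 = 7 = 7·11^0
  c_3 = 6 = 6·11^0
  c_4 = 7 = 7·11^0
  c_5 = 9 = 9·11^0
  c_6 = 2 = 2·11^0
  c_7 = 10 = 10·11^0
  c_8 = 2 = 2·11^0
Factor λ_0 = (7, 7, 6, 7, 9, 2, 10, 2)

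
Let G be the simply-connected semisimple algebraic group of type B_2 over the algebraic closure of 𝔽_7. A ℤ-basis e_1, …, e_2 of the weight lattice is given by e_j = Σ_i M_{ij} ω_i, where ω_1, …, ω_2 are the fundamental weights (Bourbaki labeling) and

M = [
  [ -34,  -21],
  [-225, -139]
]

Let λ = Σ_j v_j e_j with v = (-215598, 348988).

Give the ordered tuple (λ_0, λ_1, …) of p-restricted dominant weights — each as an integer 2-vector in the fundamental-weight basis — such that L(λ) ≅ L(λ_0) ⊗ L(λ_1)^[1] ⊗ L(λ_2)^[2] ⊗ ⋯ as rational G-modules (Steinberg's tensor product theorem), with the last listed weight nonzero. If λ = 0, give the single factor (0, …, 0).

((2, 1), (2, 3), (4, 4), (4, 0))

Change of basis e → ω: c = M·v where v = (-215598, 348988):
  c_1 = -34*-215598 + -21*348988 = 1584
  c_2 = -225*-215598 + -139*348988 = 218
Base-7 expansion of each c_i:
  c_1 = 1584 = 2·7^0 + 2·7^1 + 4·7^2 + 4·7^3
  c_2 = 218 = 1·7^0 + 3·7^1 + 4·7^2
Factor λ_0 = (2, 1)
Factor λ_1 = (2, 3)
Factor λ_2 = (4, 4)
Factor λ_3 = (4, 0)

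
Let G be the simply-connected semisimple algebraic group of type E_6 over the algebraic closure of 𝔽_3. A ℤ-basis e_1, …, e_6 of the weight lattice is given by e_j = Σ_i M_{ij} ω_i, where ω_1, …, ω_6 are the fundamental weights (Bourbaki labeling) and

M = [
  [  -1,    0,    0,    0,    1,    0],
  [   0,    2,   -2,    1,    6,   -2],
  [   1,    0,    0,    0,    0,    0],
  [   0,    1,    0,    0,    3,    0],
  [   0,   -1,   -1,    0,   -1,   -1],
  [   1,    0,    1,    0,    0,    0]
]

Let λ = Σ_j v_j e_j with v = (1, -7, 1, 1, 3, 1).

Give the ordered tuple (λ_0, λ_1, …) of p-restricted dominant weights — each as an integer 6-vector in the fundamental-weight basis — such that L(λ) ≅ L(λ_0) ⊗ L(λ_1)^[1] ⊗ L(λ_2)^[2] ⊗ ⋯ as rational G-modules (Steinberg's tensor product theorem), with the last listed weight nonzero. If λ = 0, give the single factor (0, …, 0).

((2, 1, 1, 2, 2, 2),)

Change of basis e → ω: c = M·v where v = (1, -7, 1, 1, 3, 1):
  c_1 = -1*1 + 0*-7 + 0*1 + 0*1 + 1*3 + 0*1 = 2
  c_2 = 0*1 + 2*-7 + -2*1 + 1*1 + 6*3 + -2*1 = 1
  c_3 = 1*1 + 0*-7 + 0*1 + 0*1 + 0*3 + 0*1 = 1
  c_4 = 0*1 + 1*-7 + 0*1 + 0*1 + 3*3 + 0*1 = 2
  c_5 = 0*1 + -1*-7 + -1*1 + 0*1 + -1*3 + -1*1 = 2
  c_6 = 1*1 + 0*-7 + 1*1 + 0*1 + 0*3 + 0*1 = 2
Writing each c_i in base p = 3:
  c_1 = 2 = 2·3^0
  c_2 = 1 = 1·3^0
  c_3 = 1 = 1·3^0
  c_4 = 2 = 2·3^0
  c_5 = 2 = 2·3^0
  c_6 = 2 = 2·3^0
Factor λ_0 = (2, 1, 1, 2, 2, 2)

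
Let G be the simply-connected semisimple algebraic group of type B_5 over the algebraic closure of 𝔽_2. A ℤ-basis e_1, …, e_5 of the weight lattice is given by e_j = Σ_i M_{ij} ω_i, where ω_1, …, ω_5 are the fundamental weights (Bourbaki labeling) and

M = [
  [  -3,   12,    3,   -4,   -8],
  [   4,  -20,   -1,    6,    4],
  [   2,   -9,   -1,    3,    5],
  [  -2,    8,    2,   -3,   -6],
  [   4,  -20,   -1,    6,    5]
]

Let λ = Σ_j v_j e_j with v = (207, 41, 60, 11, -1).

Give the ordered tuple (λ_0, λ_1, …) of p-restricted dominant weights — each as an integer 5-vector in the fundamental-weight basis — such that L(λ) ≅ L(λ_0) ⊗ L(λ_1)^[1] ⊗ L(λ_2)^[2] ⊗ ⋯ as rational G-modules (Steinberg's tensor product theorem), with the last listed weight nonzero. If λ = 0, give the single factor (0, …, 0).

((1, 0, 1, 1, 1), (1, 1, 0, 1, 0), (1, 0, 1, 1, 0), (1, 1, 1, 0, 1))

Change of basis e → ω: c = M·v where v = (207, 41, 60, 11, -1):
  c_1 = -3*207 + 12*41 + 3*60 + -4*11 + -8*-1 = 15
  c_2 = 4*207 + -20*41 + -1*60 + 6*11 + 4*-1 = 10
  c_3 = 2*207 + -9*41 + -1*60 + 3*11 + 5*-1 = 13
  c_4 = -2*207 + 8*41 + 2*60 + -3*11 + -6*-1 = 7
  c_5 = 4*207 + -20*41 + -1*60 + 6*11 + 5*-1 = 9
Expand coordinatewise in base 2:
  c_1 = 15 = 1·2^0 + 1·2^1 + 1·2^2 + 1·2^3
  c_2 = 10 = 0·2^0 + 1·2^1 + 0·2^2 + 1·2^3
  c_3 = 13 = 1·2^0 + 0·2^1 + 1·2^2 + 1·2^3
  c_4 = 7 = 1·2^0 + 1·2^1 + 1·2^2
  c_5 = 9 = 1·2^0 + 0·2^1 + 0·2^2 + 1·2^3
p-restricted factor λ_0 = (1, 0, 1, 1, 1)
p-restricted factor λ_1 = (1, 1, 0, 1, 0)
p-restricted factor λ_2 = (1, 0, 1, 1, 0)
p-restricted factor λ_3 = (1, 1, 1, 0, 1)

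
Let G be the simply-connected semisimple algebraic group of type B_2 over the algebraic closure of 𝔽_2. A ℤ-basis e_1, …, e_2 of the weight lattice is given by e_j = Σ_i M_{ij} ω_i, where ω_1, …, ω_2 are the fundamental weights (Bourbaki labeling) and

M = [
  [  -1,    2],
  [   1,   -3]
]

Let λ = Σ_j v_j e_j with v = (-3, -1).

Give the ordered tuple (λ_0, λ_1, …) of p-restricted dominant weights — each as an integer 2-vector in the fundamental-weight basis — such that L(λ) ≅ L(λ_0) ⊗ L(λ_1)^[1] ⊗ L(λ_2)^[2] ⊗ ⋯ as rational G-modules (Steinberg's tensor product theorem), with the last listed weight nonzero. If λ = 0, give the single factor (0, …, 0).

((1, 0),)

Converting to the ω-basis (c_i = row i of M dotted with v = (-3, -1)):
  c_1 = (-1)·(-3) + (2)·(-1) = 1
  c_2 = (1)·(-3) + (-3)·(-1) = 0
p = 2; digits c_i = Σ_j d_{ij}·2^j, 0 ≤ d_{ij} < 2:
  c_1 = 1 = 1·2^0
  c_2 = 0
λ_0 = (1, 0)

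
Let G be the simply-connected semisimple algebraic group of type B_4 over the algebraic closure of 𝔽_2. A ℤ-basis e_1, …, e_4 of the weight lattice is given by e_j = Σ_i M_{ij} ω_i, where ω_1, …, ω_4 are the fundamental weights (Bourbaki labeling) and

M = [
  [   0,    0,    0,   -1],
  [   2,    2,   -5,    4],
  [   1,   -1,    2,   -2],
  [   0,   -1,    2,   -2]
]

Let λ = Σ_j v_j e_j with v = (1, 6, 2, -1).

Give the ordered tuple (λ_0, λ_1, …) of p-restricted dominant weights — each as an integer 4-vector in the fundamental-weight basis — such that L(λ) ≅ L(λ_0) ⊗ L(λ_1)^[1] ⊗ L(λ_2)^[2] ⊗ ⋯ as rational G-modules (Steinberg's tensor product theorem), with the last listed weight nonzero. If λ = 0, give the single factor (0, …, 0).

Converting to the ω-basis (c_i = row i of M dotted with v = (1, 6, 2, -1)):
  c_1 = 0*1 + 0*6 + 0*2 + -1*-1 = 1
  c_2 = 2*1 + 2*6 + -5*2 + 4*-1 = 0
  c_3 = 1*1 + -1*6 + 2*2 + -2*-1 = 1
  c_4 = 0*1 + -1*6 + 2*2 + -2*-1 = 0
Writing each c_i in base p = 2:
  c_1 = 1 = 1·2^0
  c_2 = 0
  c_3 = 1 = 1·2^0
  c_4 = 0
λ_0 = (1, 0, 1, 0)

((1, 0, 1, 0),)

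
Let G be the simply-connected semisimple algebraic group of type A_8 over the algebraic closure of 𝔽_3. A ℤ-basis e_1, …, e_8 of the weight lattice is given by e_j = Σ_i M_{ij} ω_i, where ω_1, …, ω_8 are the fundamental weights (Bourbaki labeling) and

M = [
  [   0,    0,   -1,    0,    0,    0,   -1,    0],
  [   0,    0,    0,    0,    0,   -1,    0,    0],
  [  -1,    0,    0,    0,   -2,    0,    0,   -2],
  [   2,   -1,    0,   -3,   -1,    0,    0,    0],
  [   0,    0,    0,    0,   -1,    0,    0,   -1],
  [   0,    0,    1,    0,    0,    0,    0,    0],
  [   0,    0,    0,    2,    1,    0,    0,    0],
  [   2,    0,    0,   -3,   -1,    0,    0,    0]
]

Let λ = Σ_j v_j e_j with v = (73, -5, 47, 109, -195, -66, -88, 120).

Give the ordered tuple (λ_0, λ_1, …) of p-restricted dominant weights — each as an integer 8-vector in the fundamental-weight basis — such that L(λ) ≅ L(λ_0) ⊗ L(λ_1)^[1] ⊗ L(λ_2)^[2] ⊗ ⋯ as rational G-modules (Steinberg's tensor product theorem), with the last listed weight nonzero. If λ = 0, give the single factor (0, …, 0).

((2, 0, 2, 1, 0, 2, 2, 2), (1, 1, 1, 0, 1, 0, 1, 1), (1, 1, 2, 2, 2, 2, 2, 1), (1, 2, 2, 0, 2, 1, 0, 0))

In the fundamental-weight basis, λ has coordinates c = M·v (v = (73, -5, 47, 109, -195, -66, -88, 120)):
  c_1 = 0·73 + (0)·(-5) + (-1)·(47) + 0·109 + (0)·(-195) + (0)·(-66) + (-1)·(-88) + 0·120 = 41
  c_2 = 0·73 + (0)·(-5) + 0·47 + 0·109 + (0)·(-195) + (-1)·(-66) + (0)·(-88) + 0·120 = 66
  c_3 = (-1)·(73) + (0)·(-5) + 0·47 + 0·109 + (-2)·(-195) + (0)·(-66) + (0)·(-88) + (-2)·(120) = 77
  c_4 = 2·73 + (-1)·(-5) + 0·47 + (-3)·(109) + (-1)·(-195) + (0)·(-66) + (0)·(-88) + 0·120 = 19
  c_5 = 0·73 + (0)·(-5) + 0·47 + 0·109 + (-1)·(-195) + (0)·(-66) + (0)·(-88) + (-1)·(120) = 75
  c_6 = 0·73 + (0)·(-5) + 1·47 + 0·109 + (0)·(-195) + (0)·(-66) + (0)·(-88) + 0·120 = 47
  c_7 = 0·73 + (0)·(-5) + 0·47 + 2·109 + (1)·(-195) + (0)·(-66) + (0)·(-88) + 0·120 = 23
  c_8 = 2·73 + (0)·(-5) + 0·47 + (-3)·(109) + (-1)·(-195) + (0)·(-66) + (0)·(-88) + 0·120 = 14
Base-3 expansion of each c_i:
  c_1 = 41 = 2·3^0 + 1·3^1 + 1·3^2 + 1·3^3
  c_2 = 66 = 0·3^0 + 1·3^1 + 1·3^2 + 2·3^3
  c_3 = 77 = 2·3^0 + 1·3^1 + 2·3^2 + 2·3^3
  c_4 = 19 = 1·3^0 + 0·3^1 + 2·3^2
  c_5 = 75 = 0·3^0 + 1·3^1 + 2·3^2 + 2·3^3
  c_6 = 47 = 2·3^0 + 0·3^1 + 2·3^2 + 1·3^3
  c_7 = 23 = 2·3^0 + 1·3^1 + 2·3^2
  c_8 = 14 = 2·3^0 + 1·3^1 + 1·3^2
p-restricted factor λ_0 = (2, 0, 2, 1, 0, 2, 2, 2)
p-restricted factor λ_1 = (1, 1, 1, 0, 1, 0, 1, 1)
p-restricted factor λ_2 = (1, 1, 2, 2, 2, 2, 2, 1)
p-restricted factor λ_3 = (1, 2, 2, 0, 2, 1, 0, 0)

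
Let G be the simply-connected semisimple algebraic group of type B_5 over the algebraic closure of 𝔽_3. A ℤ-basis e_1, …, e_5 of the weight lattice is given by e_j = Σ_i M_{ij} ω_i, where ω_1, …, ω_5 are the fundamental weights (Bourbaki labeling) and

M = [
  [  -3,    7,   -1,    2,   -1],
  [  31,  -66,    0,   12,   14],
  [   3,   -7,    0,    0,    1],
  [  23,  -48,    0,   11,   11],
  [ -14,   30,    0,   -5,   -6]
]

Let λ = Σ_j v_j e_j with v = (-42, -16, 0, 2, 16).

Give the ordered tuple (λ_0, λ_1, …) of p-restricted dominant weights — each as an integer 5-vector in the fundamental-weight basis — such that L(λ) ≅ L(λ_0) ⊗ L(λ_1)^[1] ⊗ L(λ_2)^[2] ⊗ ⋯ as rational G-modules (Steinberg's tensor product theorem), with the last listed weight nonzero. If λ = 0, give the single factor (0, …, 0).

Compute c_i = Σ_j M_{ij} v_j with v = (-42, -16, 0, 2, 16):
  c_1 = (-3)·(-42) + (7)·(-16) + (-1)·(0) + (2)·(2) + (-1)·(16) = 2
  c_2 = (31)·(-42) + (-66)·(-16) + (0)·(0) + (12)·(2) + (14)·(16) = 2
  c_3 = (3)·(-42) + (-7)·(-16) + (0)·(0) + (0)·(2) + (1)·(16) = 2
  c_4 = (23)·(-42) + (-48)·(-16) + (0)·(0) + (11)·(2) + (11)·(16) = 0
  c_5 = (-14)·(-42) + (30)·(-16) + (0)·(0) + (-5)·(2) + (-6)·(16) = 2
Base-3 expansion of each c_i:
  c_1 = 2 = 2·3^0
  c_2 = 2 = 2·3^0
  c_3 = 2 = 2·3^0
  c_4 = 0
  c_5 = 2 = 2·3^0
Factor λ_0 = (2, 2, 2, 0, 2)

((2, 2, 2, 0, 2),)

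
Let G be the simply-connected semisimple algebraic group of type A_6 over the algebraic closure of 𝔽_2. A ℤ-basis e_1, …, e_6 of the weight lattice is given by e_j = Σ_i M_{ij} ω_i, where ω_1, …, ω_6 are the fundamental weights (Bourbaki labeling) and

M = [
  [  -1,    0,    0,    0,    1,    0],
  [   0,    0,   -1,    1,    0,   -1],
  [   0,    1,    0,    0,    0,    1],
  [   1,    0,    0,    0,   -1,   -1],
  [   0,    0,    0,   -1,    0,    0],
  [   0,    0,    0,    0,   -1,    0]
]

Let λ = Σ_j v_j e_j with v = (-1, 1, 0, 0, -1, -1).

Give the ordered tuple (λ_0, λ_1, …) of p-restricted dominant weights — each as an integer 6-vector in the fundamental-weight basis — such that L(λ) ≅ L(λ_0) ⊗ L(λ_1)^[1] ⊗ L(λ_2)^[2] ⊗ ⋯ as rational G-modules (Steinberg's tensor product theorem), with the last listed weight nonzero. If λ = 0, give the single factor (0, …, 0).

((0, 1, 0, 1, 0, 1),)

In the fundamental-weight basis, λ has coordinates c = M·v (v = (-1, 1, 0, 0, -1, -1)):
  c_1 = -1*-1 + 0*1 + 0*0 + 0*0 + 1*-1 + 0*-1 = 0
  c_2 = 0*-1 + 0*1 + -1*0 + 1*0 + 0*-1 + -1*-1 = 1
  c_3 = 0*-1 + 1*1 + 0*0 + 0*0 + 0*-1 + 1*-1 = 0
  c_4 = 1*-1 + 0*1 + 0*0 + 0*0 + -1*-1 + -1*-1 = 1
  c_5 = 0*-1 + 0*1 + 0*0 + -1*0 + 0*-1 + 0*-1 = 0
  c_6 = 0*-1 + 0*1 + 0*0 + 0*0 + -1*-1 + 0*-1 = 1
Expand coordinatewise in base 2:
  c_1 = 0
  c_2 = 1 = 1·2^0
  c_3 = 0
  c_4 = 1 = 1·2^0
  c_5 = 0
  c_6 = 1 = 1·2^0
λ_0 = (0, 1, 0, 1, 0, 1)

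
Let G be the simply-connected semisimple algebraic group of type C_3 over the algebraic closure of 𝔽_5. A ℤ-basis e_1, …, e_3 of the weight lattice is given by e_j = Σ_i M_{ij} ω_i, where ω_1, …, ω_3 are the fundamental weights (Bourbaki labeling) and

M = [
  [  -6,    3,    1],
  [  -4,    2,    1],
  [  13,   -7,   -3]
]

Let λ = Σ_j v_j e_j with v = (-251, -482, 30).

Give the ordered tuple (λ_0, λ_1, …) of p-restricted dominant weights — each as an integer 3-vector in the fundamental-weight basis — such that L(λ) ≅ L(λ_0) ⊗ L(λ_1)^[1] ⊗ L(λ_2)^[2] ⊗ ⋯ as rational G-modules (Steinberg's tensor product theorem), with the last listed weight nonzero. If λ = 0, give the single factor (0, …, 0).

((0, 0, 1), (3, 4, 4), (3, 2, 0))

Converting to the ω-basis (c_i = row i of M dotted with v = (-251, -482, 30)):
  c_1 = (-6)·(-251) + (3)·(-482) + 1·30 = 90
  c_2 = (-4)·(-251) + (2)·(-482) + 1·30 = 70
  c_3 = (13)·(-251) + (-7)·(-482) + (-3)·(30) = 21
Expand coordinatewise in base 5:
  c_1 = 90 = 0·5^0 + 3·5^1 + 3·5^2
  c_2 = 70 = 0·5^0 + 4·5^1 + 2·5^2
  c_3 = 21 = 1·5^0 + 4·5^1
λ_0 = (0, 0, 1)
λ_1 = (3, 4, 4)
λ_2 = (3, 2, 0)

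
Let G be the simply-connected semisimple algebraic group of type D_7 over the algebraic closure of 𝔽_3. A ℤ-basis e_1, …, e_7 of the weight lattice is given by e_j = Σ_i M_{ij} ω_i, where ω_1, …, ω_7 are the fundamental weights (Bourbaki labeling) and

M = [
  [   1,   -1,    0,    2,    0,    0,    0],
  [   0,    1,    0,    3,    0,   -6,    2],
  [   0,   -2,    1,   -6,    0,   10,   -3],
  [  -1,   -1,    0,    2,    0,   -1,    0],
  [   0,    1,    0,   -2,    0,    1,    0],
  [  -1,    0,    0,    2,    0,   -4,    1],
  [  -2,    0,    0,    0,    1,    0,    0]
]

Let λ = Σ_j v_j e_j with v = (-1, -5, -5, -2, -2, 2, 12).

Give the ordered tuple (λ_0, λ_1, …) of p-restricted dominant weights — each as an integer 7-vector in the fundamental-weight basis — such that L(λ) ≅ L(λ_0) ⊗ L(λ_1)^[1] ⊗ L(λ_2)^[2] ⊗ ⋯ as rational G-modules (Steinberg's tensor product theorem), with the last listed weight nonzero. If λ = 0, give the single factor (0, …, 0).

((0, 1, 1, 0, 1, 1, 0),)

ω-coordinates c = M·v, v = (-1, -5, -5, -2, -2, 2, 12):
  c_1 = (1)·(-1) + (-1)·(-5) + (0)·(-5) + (2)·(-2) + (0)·(-2) + (0)·(2) + (0)·(12) = 0
  c_2 = (0)·(-1) + (1)·(-5) + (0)·(-5) + (3)·(-2) + (0)·(-2) + (-6)·(2) + (2)·(12) = 1
  c_3 = (0)·(-1) + (-2)·(-5) + (1)·(-5) + (-6)·(-2) + (0)·(-2) + (10)·(2) + (-3)·(12) = 1
  c_4 = (-1)·(-1) + (-1)·(-5) + (0)·(-5) + (2)·(-2) + (0)·(-2) + (-1)·(2) + (0)·(12) = 0
  c_5 = (0)·(-1) + (1)·(-5) + (0)·(-5) + (-2)·(-2) + (0)·(-2) + (1)·(2) + (0)·(12) = 1
  c_6 = (-1)·(-1) + (0)·(-5) + (0)·(-5) + (2)·(-2) + (0)·(-2) + (-4)·(2) + (1)·(12) = 1
  c_7 = (-2)·(-1) + (0)·(-5) + (0)·(-5) + (0)·(-2) + (1)·(-2) + (0)·(2) + (0)·(12) = 0
Expand coordinatewise in base 3:
  c_1 = 0
  c_2 = 1 = 1·3^0
  c_3 = 1 = 1·3^0
  c_4 = 0
  c_5 = 1 = 1·3^0
  c_6 = 1 = 1·3^0
  c_7 = 0
Factor λ_0 = (0, 1, 1, 0, 1, 1, 0)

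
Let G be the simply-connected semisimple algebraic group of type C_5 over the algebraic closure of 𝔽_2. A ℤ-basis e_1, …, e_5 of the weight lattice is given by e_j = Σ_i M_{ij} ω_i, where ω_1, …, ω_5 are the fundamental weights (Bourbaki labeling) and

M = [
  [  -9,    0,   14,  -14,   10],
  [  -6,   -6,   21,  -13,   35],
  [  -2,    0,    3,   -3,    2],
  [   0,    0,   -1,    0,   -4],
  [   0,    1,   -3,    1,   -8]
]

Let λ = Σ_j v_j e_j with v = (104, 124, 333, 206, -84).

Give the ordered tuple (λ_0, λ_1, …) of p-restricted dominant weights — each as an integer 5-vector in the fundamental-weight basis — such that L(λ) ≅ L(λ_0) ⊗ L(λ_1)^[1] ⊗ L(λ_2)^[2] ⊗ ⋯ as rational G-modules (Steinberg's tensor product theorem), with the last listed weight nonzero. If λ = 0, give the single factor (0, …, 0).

In the fundamental-weight basis, λ has coordinates c = M·v (v = (104, 124, 333, 206, -84)):
  c_1 = -9*104 + 0*124 + 14*333 + -14*206 + 10*-84 = 2
  c_2 = -6*104 + -6*124 + 21*333 + -13*206 + 35*-84 = 7
  c_3 = -2*104 + 0*124 + 3*333 + -3*206 + 2*-84 = 5
  c_4 = 0*104 + 0*124 + -1*333 + 0*206 + -4*-84 = 3
  c_5 = 0*104 + 1*124 + -3*333 + 1*206 + -8*-84 = 3
Writing each c_i in base p = 2:
  c_1 = 2 = 0·2^0 + 1·2^1
  c_2 = 7 = 1·2^0 + 1·2^1 + 1·2^2
  c_3 = 5 = 1·2^0 + 0·2^1 + 1·2^2
  c_4 = 3 = 1·2^0 + 1·2^1
  c_5 = 3 = 1·2^0 + 1·2^1
Factor λ_0 = (0, 1, 1, 1, 1)
Factor λ_1 = (1, 1, 0, 1, 1)
Factor λ_2 = (0, 1, 1, 0, 0)

((0, 1, 1, 1, 1), (1, 1, 0, 1, 1), (0, 1, 1, 0, 0))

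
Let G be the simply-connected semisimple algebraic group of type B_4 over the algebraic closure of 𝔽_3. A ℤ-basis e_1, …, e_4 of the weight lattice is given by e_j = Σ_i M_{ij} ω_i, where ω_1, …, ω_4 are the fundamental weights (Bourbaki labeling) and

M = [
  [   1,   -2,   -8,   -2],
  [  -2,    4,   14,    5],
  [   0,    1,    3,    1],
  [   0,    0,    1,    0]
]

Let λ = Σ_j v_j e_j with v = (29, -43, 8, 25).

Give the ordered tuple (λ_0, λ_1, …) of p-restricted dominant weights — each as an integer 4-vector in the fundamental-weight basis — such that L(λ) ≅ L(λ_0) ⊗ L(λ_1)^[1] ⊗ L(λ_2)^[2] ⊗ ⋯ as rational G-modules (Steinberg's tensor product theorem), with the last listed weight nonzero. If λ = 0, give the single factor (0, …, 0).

((1, 1, 0, 2), (0, 2, 2, 2))

ω-coordinates c = M·v, v = (29, -43, 8, 25):
  c_1 = (1)·(29) + (-2)·(-43) + (-8)·(8) + (-2)·(25) = 1
  c_2 = (-2)·(29) + (4)·(-43) + (14)·(8) + (5)·(25) = 7
  c_3 = (0)·(29) + (1)·(-43) + (3)·(8) + (1)·(25) = 6
  c_4 = (0)·(29) + (0)·(-43) + (1)·(8) + (0)·(25) = 8
Base-3 expansion of each c_i:
  c_1 = 1 = 1·3^0
  c_2 = 7 = 1·3^0 + 2·3^1
  c_3 = 6 = 0·3^0 + 2·3^1
  c_4 = 8 = 2·3^0 + 2·3^1
p-restricted factor λ_0 = (1, 1, 0, 2)
p-restricted factor λ_1 = (0, 2, 2, 2)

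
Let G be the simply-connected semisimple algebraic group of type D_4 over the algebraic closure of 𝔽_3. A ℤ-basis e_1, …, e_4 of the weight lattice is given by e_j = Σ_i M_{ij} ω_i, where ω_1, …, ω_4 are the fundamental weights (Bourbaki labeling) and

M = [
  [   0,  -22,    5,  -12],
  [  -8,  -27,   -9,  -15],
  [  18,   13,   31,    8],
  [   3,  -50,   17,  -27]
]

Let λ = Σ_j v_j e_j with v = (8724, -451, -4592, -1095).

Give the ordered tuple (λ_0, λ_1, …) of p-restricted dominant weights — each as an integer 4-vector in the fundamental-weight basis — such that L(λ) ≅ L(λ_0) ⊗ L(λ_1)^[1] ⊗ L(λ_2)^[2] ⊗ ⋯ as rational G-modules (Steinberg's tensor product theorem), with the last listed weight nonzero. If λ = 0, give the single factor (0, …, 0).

Compute c_i = Σ_j M_{ij} v_j with v = (8724, -451, -4592, -1095):
  c_1 = 0*8724 + -22*-451 + 5*-4592 + -12*-1095 = 102
  c_2 = -8*8724 + -27*-451 + -9*-4592 + -15*-1095 = 138
  c_3 = 18*8724 + 13*-451 + 31*-4592 + 8*-1095 = 57
  c_4 = 3*8724 + -50*-451 + 17*-4592 + -27*-1095 = 223
p = 3; digits c_i = Σ_j d_{ij}·3^j, 0 ≤ d_{ij} < 3:
  c_1 = 102 = 0·3^0 + 1·3^1 + 2·3^2 + 0·3^3 + 1·3^4
  c_2 = 138 = 0·3^0 + 1·3^1 + 0·3^2 + 2·3^3 + 1·3^4
  c_3 = 57 = 0·3^0 + 1·3^1 + 0·3^2 + 2·3^3
  c_4 = 223 = 1·3^0 + 2·3^1 + 0·3^2 + 2·3^3 + 2·3^4
λ_0 = (0, 0, 0, 1)
λ_1 = (1, 1, 1, 2)
λ_2 = (2, 0, 0, 0)
λ_3 = (0, 2, 2, 2)
λ_4 = (1, 1, 0, 2)

((0, 0, 0, 1), (1, 1, 1, 2), (2, 0, 0, 0), (0, 2, 2, 2), (1, 1, 0, 2))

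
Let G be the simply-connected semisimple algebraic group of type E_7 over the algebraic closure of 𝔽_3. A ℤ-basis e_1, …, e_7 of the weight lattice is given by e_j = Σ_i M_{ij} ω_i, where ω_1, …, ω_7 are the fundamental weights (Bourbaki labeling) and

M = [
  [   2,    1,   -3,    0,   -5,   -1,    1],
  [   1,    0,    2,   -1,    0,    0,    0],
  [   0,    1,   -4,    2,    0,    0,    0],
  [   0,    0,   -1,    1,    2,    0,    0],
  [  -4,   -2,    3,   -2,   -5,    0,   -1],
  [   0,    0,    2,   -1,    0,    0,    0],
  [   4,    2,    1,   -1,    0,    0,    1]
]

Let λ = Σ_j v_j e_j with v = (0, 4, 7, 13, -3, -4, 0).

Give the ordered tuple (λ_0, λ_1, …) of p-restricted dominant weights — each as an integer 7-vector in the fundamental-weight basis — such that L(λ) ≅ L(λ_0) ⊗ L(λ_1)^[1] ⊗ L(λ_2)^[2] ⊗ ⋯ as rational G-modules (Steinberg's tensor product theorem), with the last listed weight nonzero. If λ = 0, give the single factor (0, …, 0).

Change of basis e → ω: c = M·v where v = (0, 4, 7, 13, -3, -4, 0):
  c_1 = 2*0 + 1*4 + -3*7 + 0*13 + -5*-3 + -1*-4 + 1*0 = 2
  c_2 = 1*0 + 0*4 + 2*7 + -1*13 + 0*-3 + 0*-4 + 0*0 = 1
  c_3 = 0*0 + 1*4 + -4*7 + 2*13 + 0*-3 + 0*-4 + 0*0 = 2
  c_4 = 0*0 + 0*4 + -1*7 + 1*13 + 2*-3 + 0*-4 + 0*0 = 0
  c_5 = -4*0 + -2*4 + 3*7 + -2*13 + -5*-3 + 0*-4 + -1*0 = 2
  c_6 = 0*0 + 0*4 + 2*7 + -1*13 + 0*-3 + 0*-4 + 0*0 = 1
  c_7 = 4*0 + 2*4 + 1*7 + -1*13 + 0*-3 + 0*-4 + 1*0 = 2
Expand coordinatewise in base 3:
  c_1 = 2 = 2·3^0
  c_2 = 1 = 1·3^0
  c_3 = 2 = 2·3^0
  c_4 = 0
  c_5 = 2 = 2·3^0
  c_6 = 1 = 1·3^0
  c_7 = 2 = 2·3^0
Factor λ_0 = (2, 1, 2, 0, 2, 1, 2)

((2, 1, 2, 0, 2, 1, 2),)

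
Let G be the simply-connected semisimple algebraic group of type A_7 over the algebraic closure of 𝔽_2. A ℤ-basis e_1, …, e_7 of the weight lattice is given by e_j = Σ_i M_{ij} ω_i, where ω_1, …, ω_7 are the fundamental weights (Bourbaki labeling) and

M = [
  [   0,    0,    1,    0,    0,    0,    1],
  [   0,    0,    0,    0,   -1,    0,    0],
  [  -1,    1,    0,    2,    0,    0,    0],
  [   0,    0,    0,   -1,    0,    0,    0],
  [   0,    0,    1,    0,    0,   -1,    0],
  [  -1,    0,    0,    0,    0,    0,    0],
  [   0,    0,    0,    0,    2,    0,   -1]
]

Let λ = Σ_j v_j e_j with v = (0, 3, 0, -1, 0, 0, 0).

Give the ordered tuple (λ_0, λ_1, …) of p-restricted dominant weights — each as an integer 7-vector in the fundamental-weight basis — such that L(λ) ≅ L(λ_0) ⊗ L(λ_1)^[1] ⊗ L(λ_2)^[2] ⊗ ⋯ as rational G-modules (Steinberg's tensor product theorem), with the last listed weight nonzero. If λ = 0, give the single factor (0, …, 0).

Converting to the ω-basis (c_i = row i of M dotted with v = (0, 3, 0, -1, 0, 0, 0)):
  c_1 = 0·0 + 0·3 + 1·0 + (0)·(-1) + 0·0 + 0·0 + 1·0 = 0
  c_2 = 0·0 + 0·3 + 0·0 + (0)·(-1) + (-1)·(0) + 0·0 + 0·0 = 0
  c_3 = (-1)·(0) + 1·3 + 0·0 + (2)·(-1) + 0·0 + 0·0 + 0·0 = 1
  c_4 = 0·0 + 0·3 + 0·0 + (-1)·(-1) + 0·0 + 0·0 + 0·0 = 1
  c_5 = 0·0 + 0·3 + 1·0 + (0)·(-1) + 0·0 + (-1)·(0) + 0·0 = 0
  c_6 = (-1)·(0) + 0·3 + 0·0 + (0)·(-1) + 0·0 + 0·0 + 0·0 = 0
  c_7 = 0·0 + 0·3 + 0·0 + (0)·(-1) + 2·0 + 0·0 + (-1)·(0) = 0
Expand coordinatewise in base 2:
  c_1 = 0
  c_2 = 0
  c_3 = 1 = 1·2^0
  c_4 = 1 = 1·2^0
  c_5 = 0
  c_6 = 0
  c_7 = 0
Factor λ_0 = (0, 0, 1, 1, 0, 0, 0)

((0, 0, 1, 1, 0, 0, 0),)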